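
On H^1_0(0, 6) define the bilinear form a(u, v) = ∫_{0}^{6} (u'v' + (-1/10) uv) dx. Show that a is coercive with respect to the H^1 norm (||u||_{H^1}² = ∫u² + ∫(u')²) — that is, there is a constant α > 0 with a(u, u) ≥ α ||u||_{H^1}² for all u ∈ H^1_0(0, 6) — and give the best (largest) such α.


α = (-18/5 + π^2)/(π^2 + 36)

Coercivity of a(·,·) on H^1_0(0, 6) means a(u, u) ≥ α ||u||_{H^1}² for every u ∈ H^1_0.
The interval has length L = 6, and Poincaré/coercivity depend only on L. Here a(u, u) = ∫(u')² + (-1/10)·∫u².
Here c = -1/10 < 0 with |c| < (π/L)² = π^2/36, so coercivity still holds. The condition a(u,u) ≥ α||u||_{H^1}² reads (1−α)∫(u')² ≥ (α−c)∫u². Any admissible α is ≤ 1 (rapidly oscillating u have ∫u²/∫(u')² → 0), and α = 1 would force 0 ≥ (1−c)∫u², impossible since c < 1; so 1−α > 0. By the sharp Poincaré inequality on H^1_0 of an interval of length L, ∫(u')² ≥ (π/L)²∫u² with equality for the first sine mode sin(π(x−x₀)/L) (x₀ the left endpoint), so the inequality holds for all u iff (1−α)(π/L)² ≥ α − c, i.e. α ≤ ((π/L)² + c)/((π/L)² + 1) = (1 + c(L/π)²)/(1 + (L/π)²). (Direct route, valid since c ≤ 0: Poincaré gives c∫u² ≥ c(L/π)²∫(u')², so a(u,u) ≥ (1 + c(L/π)²)∫(u')², while ||u||_{H^1}² ≤ (1 + (L/π)²)∫(u')²; dividing yields the same α.) With (π/L)² = π^2/36 and c = -1/10, the largest admissible constant is α = ((π/L)² + c)/((π/L)² + 1).
Simplifying, α = (-18/5 + π^2)/(π^2 + 36).


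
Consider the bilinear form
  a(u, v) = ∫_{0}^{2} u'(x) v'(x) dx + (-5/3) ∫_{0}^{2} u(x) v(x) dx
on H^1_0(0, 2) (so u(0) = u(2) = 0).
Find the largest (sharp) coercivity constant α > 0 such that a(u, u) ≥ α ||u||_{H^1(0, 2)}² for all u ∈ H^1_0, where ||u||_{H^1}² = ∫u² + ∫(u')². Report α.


α = (-20/3 + π^2)/(4 + π^2)

Coercivity of a(·,·) on H^1_0(0, 2) means a(u, u) ≥ α ||u||_{H^1}² for every u ∈ H^1_0.
The interval has length L = 2, and Poincaré/coercivity depend only on L. Here a(u, u) = ∫(u')² + (-5/3)·∫u².
Here c = -5/3 < 0 with |c| < (π/L)² = π^2/4, so coercivity still holds. The condition a(u,u) ≥ α||u||_{H^1}² reads (1−α)∫(u')² ≥ (α−c)∫u². Any admissible α is ≤ 1 (rapidly oscillating u have ∫u²/∫(u')² → 0), and α = 1 would force 0 ≥ (1−c)∫u², impossible since c < 1; so 1−α > 0. By the sharp Poincaré inequality on H^1_0 of an interval of length L, ∫(u')² ≥ (π/L)²∫u² with equality for the first sine mode sin(π(x−x₀)/L) (x₀ the left endpoint), so the inequality holds for all u iff (1−α)(π/L)² ≥ α − c, i.e. α ≤ ((π/L)² + c)/((π/L)² + 1) = (1 + c(L/π)²)/(1 + (L/π)²). (Direct route, valid since c ≤ 0: Poincaré gives c∫u² ≥ c(L/π)²∫(u')², so a(u,u) ≥ (1 + c(L/π)²)∫(u')², while ||u||_{H^1}² ≤ (1 + (L/π)²)∫(u')²; dividing yields the same α.) With (π/L)² = π^2/4 and c = -5/3, the largest admissible constant is α = ((π/L)² + c)/((π/L)² + 1).
Simplifying, α = (-20/3 + π^2)/(4 + π^2).


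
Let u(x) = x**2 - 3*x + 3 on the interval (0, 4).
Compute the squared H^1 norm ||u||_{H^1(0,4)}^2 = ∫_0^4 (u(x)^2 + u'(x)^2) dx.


||u||_{H^1}^2 = 872/15

The H^1 norm (squared) on an interval (0, L) is
  ||u||_{H^1}^2 = ∫_0^L u(x)^2 dx + ∫_0^L u'(x)^2 dx.
Compute u'(x) = 2*x - 3.
Then u(x)^2 = x**4 - 6*x**3 + 15*x**2 - 18*x + 9 and u'(x)^2 = 4*x**2 - 12*x + 9.
Integrate each monomial from 0 to 4 using ∫_0^4 c·x^n dx = c·4^(n+1)/(n+1):
  ∫_0^4 u(x)^2 dx = ∫_0^4 (x^4 - 6*x^3 + 15*x^2 - 18*x + 9) dx. Term by term:
    ∫_0^4 x^4 dx = 1024/5;  ∫_0^4 -6*x^3 dx = -384;  ∫_0^4 15*x^2 dx = 320;
    ∫_0^4 -18*x dx = -144;  ∫_0^4 9 dx = 36.
  Sum: 1024/5 − 384 + 320 − 144 + 36 = 164/5.
  ∫_0^4 u'(x)^2 dx = ∫_0^4 (4*x^2 - 12*x + 9) dx. Term by term:
    ∫_0^4 4*x^2 dx = 256/3;  ∫_0^4 -12*x dx = -96;  ∫_0^4 9 dx = 36.
  Sum: 256/3 − 96 + 36 = 76/3.
Adding: ||u||_{H^1}^2 = 164/5 + 76/3 = 872/15.


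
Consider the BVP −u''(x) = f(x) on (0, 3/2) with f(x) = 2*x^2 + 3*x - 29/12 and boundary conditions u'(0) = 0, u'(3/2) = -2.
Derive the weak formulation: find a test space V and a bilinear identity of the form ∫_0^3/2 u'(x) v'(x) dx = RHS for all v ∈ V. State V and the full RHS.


V = H^1(0, 3/2) (v unrestricted at boundary; u is determined up to an additive constant); weak form: ∫_0^3/2 u'v' dx = ∫_0^3/2 (2*x^2 + 3*x - 29/12) v dx − 2·v(3/2) for all v ∈ V.

Multiply both sides by a test function v and integrate from 0 to 3/2:
  ∫_0^3/2 −u''(x) v(x) dx = ∫_0^3/2 f(x) v(x) dx.
Integrate the LHS by parts once:
  ∫_0^3/2 −u'' v dx = −[u'(x) v(x)]_0^3/2 + ∫_0^3/2 u'(x) v'(x) dx.
Thus ∫_0^3/2 u'(x) v'(x) dx = ∫_0^3/2 f(x) v(x) dx + [u'(x) v(x)]_0^3/2.
Choose V so that boundary terms are either known or forced to vanish.
u has inhomogeneous Neumann u'(0) = 0, u'(3/2) = -2. [u' v]_0^3/2 = (-2)·v(3/2) − (0)·v(0) = − 2·v(3/2). Take V = H^1(0, 3/2); boundary term becomes part of RHS.
Weak formulation: find u (satisfying any essential BC) such that ∫_0^3/2 u'(x) v'(x) dx = ∫_0^3/2 f v dx − 2·v(3/2) for all v ∈ V (Neumann data are natural BCs: they enter the RHS as boundary terms).
Substituting f(x) = 2*x^2 + 3*x - 29/12, the right-hand side is ∫_0^3/2 (2*x^2 + 3*x - 29/12) v dx − 2·v(3/2).
Compatibility check (pure Neumann): taking v ≡ 1 ∈ V gives 0 = ∫_0^3/2 f dx + (-2) − (0), i.e. ∫_0^3/2 f dx must equal u'(0) − u'(3/2) = 2. Indeed ∫_0^3/2 (2*x^2 + 3*x - 29/12) dx = 2, so the data are compatible. The solution is then unique only up to an additive constant (fix it e.g. by requiring ∫_0^3/2 u dx = 0).


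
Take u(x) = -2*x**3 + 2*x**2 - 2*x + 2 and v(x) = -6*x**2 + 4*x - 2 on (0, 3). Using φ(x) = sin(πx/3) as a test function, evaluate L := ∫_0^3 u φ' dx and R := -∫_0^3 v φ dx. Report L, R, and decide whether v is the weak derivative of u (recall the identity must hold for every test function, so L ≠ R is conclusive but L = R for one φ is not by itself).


LHS = -648/π^3 + 138/π, RHS = -648/π^3 + 138/π. Yes, v = u' weakly.

u(x) = -2*x**3 + 2*x**2 - 2*x + 2, classical derivative u'(x) = -6*x**2 + 4*x - 2.
φ(x) = sin(πx/3), so φ'(x) = π*cos(π*x/3)/3.
Note φ(0) = φ(3) = 0, so the boundary term u·φ vanishes.
LHS = ∫_0^3 u(x) φ'(x) dx = ∫_0^3 (-2*π*x^3*cos(π*x/3)/3 + 2*π*x^2*cos(π*x/3)/3 - 2*π*x*cos(π*x/3)/3 + 2*π*cos(π*x/3)/3) dx. Term by term:
  ∫_0^3 2*π*cos(π*x/3)/3 dx = 0;  ∫_0^3 -2*π*x*cos(π*x/3)/3 dx = 12/π;  ∫_0^3 -2*π*x^3*cos(π*x/3)/3 dx = -648/π^3 + 162/π;
  ∫_0^3 2*π*x^2*cos(π*x/3)/3 dx = -36/π.
Sum: 0 + 12/π + -648/π^3 + 162/π − 36/π = -648/π^3 + 138/π.
So LHS = -648/π^3 + 138/π.
∫_0^3 v(x) φ(x) dx = ∫_0^3 (-6*x^2*sin(π*x/3) + 4*x*sin(π*x/3) - 2*sin(π*x/3)) dx. Term by term:
  ∫_0^3 -2*sin(π*x/3) dx = -12/π;  ∫_0^3 -6*x^2*sin(π*x/3) dx = -162/π + 648/π^3;  ∫_0^3 4*x*sin(π*x/3) dx = 36/π.
Sum: -12/π + -162/π + 648/π^3 + 36/π = -138/π + 648/π^3.
So RHS = -∫_0^3 v(x) φ(x) dx = -648/π^3 + 138/π.
LHS = RHS, so the identity holds for this test φ.
Moreover u is smooth here and v(x) = u'(x) = -6*x**2 + 4*x - 2 pointwise, so the identity holds for every test function. Hence v is the weak derivative of u.


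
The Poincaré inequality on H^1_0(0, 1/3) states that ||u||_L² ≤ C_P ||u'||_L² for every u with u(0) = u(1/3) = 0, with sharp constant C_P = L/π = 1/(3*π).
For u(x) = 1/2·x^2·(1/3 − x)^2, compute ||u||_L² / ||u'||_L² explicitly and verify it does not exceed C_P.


||u||_L² / ||u'||_L² = sqrt(3)/18 < C_P = 1/(3*π).

u(x) = 1/2·x^2·(1/3 − x)^2, so u'(x) = x*(2*x^2 - x + 1/9).
u(x) = 1/2·x^2·(1/3 − x)^2 vanishes at x = 0 and x = 1/3, so u ∈ H^1_0(0, 1/3). Differentiate via the product rule and integrate the resulting polynomials term by term.
  ∫_0^1/3 u² dx = ∫_0^1/3 (x^8/4 - x^7/3 + x^6/6 - x^5/27 + x^4/324) dx. Term by term:
    ∫_0^1/3 x^8/4 dx = 1/708588;  ∫_0^1/3 -x^7/3 dx = -1/157464;  ∫_0^1/3 x^6/6 dx = 1/91854;
    ∫_0^1/3 -x^5/27 dx = -1/118098;  ∫_0^1/3 x^4/324 dx = 1/393660.
  Sum: 1/708588 − 1/157464 + 1/91854 − 1/118098 + 1/393660 = 1/49601160.
  ∫_0^1/3 (u')² dx = ∫_0^1/3 (4*x^6 - 4*x^5 + 13*x^4/9 - 2*x^3/9 + x^2/81) dx. Term by term:
    ∫_0^1/3 4*x^6 dx = 4/15309;  ∫_0^1/3 -4*x^5 dx = -2/2187;  ∫_0^1/3 13*x^4/9 dx = 13/10935;
    ∫_0^1/3 -2*x^3/9 dx = -1/1458;  ∫_0^1/3 x^2/81 dx = 1/6561.
  Sum: 4/15309 − 2/2187 + 13/10935 − 1/1458 + 1/6561 = 1/459270.
∫_0^1/3 u² dx = 1/49601160, so ||u||_L² = sqrt(210)/102060.
∫_0^1/3 (u')² dx = 1/459270, so ||u'||_L² = sqrt(70)/5670.
Ratio ||u||_L² / ||u'||_L² = sqrt(3)/18.
Sharp Poincaré constant on H^1_0(0, 1/3) is C_P = L/π = 1/(3*π), achieved by sin(3*π·x).
A polynomial bump cannot attain the sharp Poincaré constant (only the first sine eigenfunction does), so the ratio is strictly less than C_P, consistent with ||u||_L² ≤ C_P ||u'||_L².


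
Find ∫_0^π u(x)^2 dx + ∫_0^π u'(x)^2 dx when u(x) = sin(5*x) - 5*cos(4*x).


||u||_{H^1(0,π)}^2 = -1700/9 + 451*π/2

u'(x) = 20*sin(4*x) + 5*cos(5*x).
Expand u² and (u')² and integrate term by term on (0, π), using: for integers n ≥ 1, ∫_0^π sin²(nx) dx = ∫_0^π cos²(nx) dx = π/2; for n ≠ n', ∫_0^π sin(nx)sin(n'x) dx = ∫_0^π cos(nx)cos(n'x) dx = 0; and by product-to-sum, ∫_0^π sin(nx)cos(n'x) dx = ½∫_0^π [sin((n+n')x) + sin((n−n')x)] dx, which is 0 when n+n' is even and 2n/(n²−n'²) when n+n' is odd (it need not vanish on (0, π)).
  u² squared terms: (-5)²·∫cos(4x)² dx = 25·π/2 = 25*π/2;  (1)²·∫sin(5x)² dx = 1·π/2 = π/2.
  u² cross terms: 2·(-5)·(1)·∫cos(4x)·sin(5x) dx = -10·(10/9) = -100/9.
  So ∫_0^π u² dx = 25*π/2 + π/2 − 100/9 = -100/9 + 13*π.
  (u')² squared terms: (5)²·∫cos(5x)² dx = 25·π/2 = 25*π/2;  (20)²·∫sin(4x)² dx = 400·π/2 = 200*π.
  (u')² cross terms: 2·(5)·(20)·∫cos(5x)·sin(4x) dx = 200·(-8/9) = -1600/9.
  So ∫_0^π (u')² dx = 25*π/2 + 200*π − 1600/9 = -1600/9 + 425*π/2.
||u||_{H^1}^2 = (-100/9 + 13*π) + (-1600/9 + 425*π/2) = -1700/9 + 451*π/2.


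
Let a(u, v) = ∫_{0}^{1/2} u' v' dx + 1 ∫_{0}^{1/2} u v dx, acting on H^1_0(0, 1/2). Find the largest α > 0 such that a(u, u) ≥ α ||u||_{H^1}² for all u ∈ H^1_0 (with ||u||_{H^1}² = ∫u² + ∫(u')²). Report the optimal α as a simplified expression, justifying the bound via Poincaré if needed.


α = 1

Coercivity of a(·,·) on H^1_0(0, 1/2) means a(u, u) ≥ α ||u||_{H^1}² for every u ∈ H^1_0.
The interval has length L = 1/2, and Poincaré/coercivity depend only on L. Here a(u, u) = ∫(u')² + (1)·∫u².
Here c = 1 ≥ 1, so a(u,u) = ∫(u')² + c∫u² ≥ ∫(u')² + ∫u² = ||u||_{H^1}², i.e. α = 1 works. No larger α is possible: a(u,u) ≥ α||u||_{H^1}² means (1−α)∫(u')² ≥ (α−c)∫u², and for the modes u_n = sin(nπ(x−x₀)/L) (x₀ the left endpoint) one has ∫u_n²/∫(u_n')² = (L/(nπ))² → 0, so a(u_n,u_n)/||u_n||_{H^1}² → 1. Hence the optimal constant is α = 1.
Therefore α = 1.


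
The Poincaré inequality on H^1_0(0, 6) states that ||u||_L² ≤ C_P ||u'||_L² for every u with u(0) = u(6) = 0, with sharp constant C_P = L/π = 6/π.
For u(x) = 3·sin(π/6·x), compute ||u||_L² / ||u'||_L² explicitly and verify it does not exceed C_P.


||u||_L² / ||u'||_L² = 6/π = C_P.

u(x) = 3·sin(π/6·x), so u'(x) = π*cos(π*x/6)/2.
Writing u(x) = A·sin(kπx/L) with A = 3 and k = 1, use ∫_0^L sin²(kπx/L) dx = L/2 and ∫_0^L cos²(kπx/L) dx = L/2.
u² = 9·sin²(π/6·x) and (u')² = π^2/4·cos²(π/6·x), and each of sin², cos² integrates to L/2 = 3 over (0, 6).
∫_0^6 u² dx = 27, so ||u||_L² = 3*sqrt(3).
∫_0^6 (u')² dx = 3*π^2/4, so ||u'||_L² = sqrt(3)*π/2.
Ratio ||u||_L² / ||u'||_L² = 6/π.
Sharp Poincaré constant on H^1_0(0, 6) is C_P = L/π = 6/π, achieved by sin(π/6·x).
This is the k = 1 eigenfunction (up to amplitude), so the ratio equals the sharp Poincaré constant exactly.


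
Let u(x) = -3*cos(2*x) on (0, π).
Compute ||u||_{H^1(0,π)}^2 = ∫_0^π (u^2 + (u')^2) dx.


||u||_{H^1(0,π)}^2 = 45*π/2

u'(x) = 6*sin(2*x).
Expand u² and (u')² and integrate term by term on (0, π), using: for integers n ≥ 1, ∫_0^π sin²(nx) dx = ∫_0^π cos²(nx) dx = π/2; for n ≠ n', ∫_0^π sin(nx)sin(n'x) dx = ∫_0^π cos(nx)cos(n'x) dx = 0; and by product-to-sum, ∫_0^π sin(nx)cos(n'x) dx = ½∫_0^π [sin((n+n')x) + sin((n−n')x)] dx, which is 0 when n+n' is even and 2n/(n²−n'²) when n+n' is odd (it need not vanish on (0, π)).
  u² squared terms: (-3)²·∫cos(2x)² dx = 9·π/2 = 9*π/2.
  So ∫_0^π u² dx = 9*π/2.
  (u')² squared terms: (6)²·∫sin(2x)² dx = 36·π/2 = 18*π.
  So ∫_0^π (u')² dx = 18*π.
||u||_{H^1}^2 = (9*π/2) + (18*π) = 45*π/2.


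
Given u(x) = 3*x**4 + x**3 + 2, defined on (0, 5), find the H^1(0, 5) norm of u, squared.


||u||_{H^1}^2 = 113838685/28

The H^1 norm (squared) on an interval (0, L) is
  ||u||_{H^1}^2 = ∫_0^L u(x)^2 dx + ∫_0^L u'(x)^2 dx.
Compute u'(x) = 12*x**3 + 3*x**2.
Then u(x)^2 = 9*x**8 + 6*x**7 + x**6 + 12*x**4 + 4*x**3 + 4 and u'(x)^2 = 144*x**6 + 72*x**5 + 9*x**4.
Integrate each monomial from 0 to 5 using ∫_0^5 c·x^n dx = c·5^(n+1)/(n+1):
  ∫_0^5 u(x)^2 dx = ∫_0^5 (9*x^8 + 6*x^7 + x^6 + 12*x^4 + 4*x^3 + 4) dx. Term by term:
    ∫_0^5 9*x^8 dx = 1953125;  ∫_0^5 6*x^7 dx = 1171875/4;  ∫_0^5 x^6 dx = 78125/7;
    ∫_0^5 12*x^4 dx = 7500;  ∫_0^5 4*x^3 dx = 625;  ∫_0^5 4 dx = 20.
  Sum: 1953125 + 1171875/4 + 78125/7 + 7500 + 625 + 20 = 63431185/28.
  ∫_0^5 u'(x)^2 dx = ∫_0^5 (144*x^6 + 72*x^5 + 9*x^4) dx. Term by term:
    ∫_0^5 144*x^6 dx = 11250000/7;  ∫_0^5 72*x^5 dx = 187500;  ∫_0^5 9*x^4 dx = 5625.
  Sum: 11250000/7 + 187500 + 5625 = 12601875/7.
Adding: ||u||_{H^1}^2 = 63431185/28 + 12601875/7 = 113838685/28.


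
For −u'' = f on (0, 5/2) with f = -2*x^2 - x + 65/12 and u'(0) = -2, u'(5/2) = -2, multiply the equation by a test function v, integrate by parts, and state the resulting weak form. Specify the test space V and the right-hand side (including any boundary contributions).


V = H^1(0, 5/2) (v unrestricted at boundary; u is determined up to an additive constant); weak form: ∫_0^5/2 u'v' dx = ∫_0^5/2 (-2*x^2 - x + 65/12) v dx − 2·v(5/2) + 2·v(0) for all v ∈ V.

Multiply both sides by a test function v and integrate from 0 to 5/2:
  ∫_0^5/2 −u''(x) v(x) dx = ∫_0^5/2 f(x) v(x) dx.
Integrate the LHS by parts once:
  ∫_0^5/2 −u'' v dx = −[u'(x) v(x)]_0^5/2 + ∫_0^5/2 u'(x) v'(x) dx.
Thus ∫_0^5/2 u'(x) v'(x) dx = ∫_0^5/2 f(x) v(x) dx + [u'(x) v(x)]_0^5/2.
Choose V so that boundary terms are either known or forced to vanish.
u has inhomogeneous Neumann u'(0) = -2, u'(5/2) = -2. [u' v]_0^5/2 = (-2)·v(5/2) − (-2)·v(0) = − 2·v(5/2) + 2·v(0). Take V = H^1(0, 5/2); boundary term becomes part of RHS.
Weak formulation: find u (satisfying any essential BC) such that ∫_0^5/2 u'(x) v'(x) dx = ∫_0^5/2 f v dx − 2·v(5/2) + 2·v(0) for all v ∈ V (Neumann data are natural BCs: they enter the RHS as boundary terms).
Substituting f(x) = -2*x^2 - x + 65/12, the right-hand side is ∫_0^5/2 (-2*x^2 - x + 65/12) v dx − 2·v(5/2) + 2·v(0).
Compatibility check (pure Neumann): taking v ≡ 1 ∈ V gives 0 = ∫_0^5/2 f dx + (-2) − (-2), i.e. ∫_0^5/2 f dx must equal u'(0) − u'(5/2) = 0. Indeed ∫_0^5/2 (-2*x^2 - x + 65/12) dx = 0, so the data are compatible. The solution is then unique only up to an additive constant (fix it e.g. by requiring ∫_0^5/2 u dx = 0).


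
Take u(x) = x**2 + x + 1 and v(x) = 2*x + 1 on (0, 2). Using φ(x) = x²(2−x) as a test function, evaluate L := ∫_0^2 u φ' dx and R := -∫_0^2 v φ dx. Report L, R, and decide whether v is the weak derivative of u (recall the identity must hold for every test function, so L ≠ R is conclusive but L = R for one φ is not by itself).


LHS = -68/15, RHS = -68/15. Yes, v = u' weakly.

u(x) = x**2 + x + 1, classical derivative u'(x) = 2*x + 1.
φ(x) = x²(2−x), so φ'(x) = x*(4 - 3*x).
Note φ(0) = φ(2) = 0, so the boundary term u·φ vanishes.
LHS = ∫_0^2 u(x) φ'(x) dx = ∫_0^2 (-3*x^4 + x^3 + x^2 + 4*x) dx. Term by term:
  ∫_0^2 -3*x^4 dx = -96/5;  ∫_0^2 x^3 dx = 4;  ∫_0^2 x^2 dx = 8/3;
  ∫_0^2 4*x dx = 8.
Sum: -96/5 + 4 + 8/3 + 8 = -68/15.
So LHS = -68/15.
∫_0^2 v(x) φ(x) dx = ∫_0^2 (-2*x^4 + 3*x^3 + 2*x^2) dx. Term by term:
  ∫_0^2 -2*x^4 dx = -64/5;  ∫_0^2 3*x^3 dx = 12;  ∫_0^2 2*x^2 dx = 16/3.
Sum: -64/5 + 12 + 16/3 = 68/15.
So RHS = -∫_0^2 v(x) φ(x) dx = -68/15.
LHS = RHS, so the identity holds for this test φ.
Moreover u is smooth here and v(x) = u'(x) = 2*x + 1 pointwise, so the identity holds for every test function. Hence v is the weak derivative of u.


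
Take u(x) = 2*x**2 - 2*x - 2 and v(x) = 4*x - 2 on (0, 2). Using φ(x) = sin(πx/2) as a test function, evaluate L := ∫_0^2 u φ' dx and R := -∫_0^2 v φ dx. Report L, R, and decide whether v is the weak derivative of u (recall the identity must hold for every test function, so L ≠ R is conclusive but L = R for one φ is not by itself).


LHS = -8/π, RHS = -8/π. Yes, v = u' weakly.

u(x) = 2*x**2 - 2*x - 2, classical derivative u'(x) = 4*x - 2.
φ(x) = sin(πx/2), so φ'(x) = π*cos(π*x/2)/2.
Note φ(0) = φ(2) = 0, so the boundary term u·φ vanishes.
LHS = ∫_0^2 u(x) φ'(x) dx = ∫_0^2 (π*x^2*cos(π*x/2) - π*x*cos(π*x/2) - π*cos(π*x/2)) dx. Term by term:
  ∫_0^2 -π*cos(π*x/2) dx = 0;  ∫_0^2 π*x^2*cos(π*x/2) dx = -16/π;  ∫_0^2 -π*x*cos(π*x/2) dx = 8/π.
Sum: 0 − 16/π + 8/π = -8/π.
So LHS = -8/π.
∫_0^2 v(x) φ(x) dx = ∫_0^2 (4*x*sin(π*x/2) - 2*sin(π*x/2)) dx. Term by term:
  ∫_0^2 -2*sin(π*x/2) dx = -8/π;  ∫_0^2 4*x*sin(π*x/2) dx = 16/π.
Sum: -8/π + 16/π = 8/π.
So RHS = -∫_0^2 v(x) φ(x) dx = -8/π.
LHS = RHS, so the identity holds for this test φ.
Moreover u is smooth here and v(x) = u'(x) = 4*x - 2 pointwise, so the identity holds for every test function. Hence v is the weak derivative of u.


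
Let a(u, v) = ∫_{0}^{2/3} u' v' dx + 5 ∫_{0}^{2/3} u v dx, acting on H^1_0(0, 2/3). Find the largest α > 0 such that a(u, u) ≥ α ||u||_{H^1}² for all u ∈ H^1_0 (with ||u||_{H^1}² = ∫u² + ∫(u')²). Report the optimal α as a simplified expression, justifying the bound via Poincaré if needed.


α = 1

Coercivity of a(·,·) on H^1_0(0, 2/3) means a(u, u) ≥ α ||u||_{H^1}² for every u ∈ H^1_0.
The interval has length L = 2/3, and Poincaré/coercivity depend only on L. Here a(u, u) = ∫(u')² + (5)·∫u².
Here c = 5 ≥ 1, so a(u,u) = ∫(u')² + c∫u² ≥ ∫(u')² + ∫u² = ||u||_{H^1}², i.e. α = 1 works. No larger α is possible: a(u,u) ≥ α||u||_{H^1}² means (1−α)∫(u')² ≥ (α−c)∫u², and for the modes u_n = sin(nπ(x−x₀)/L) (x₀ the left endpoint) one has ∫u_n²/∫(u_n')² = (L/(nπ))² → 0, so a(u_n,u_n)/||u_n||_{H^1}² → 1. Hence the optimal constant is α = 1.
Therefore α = 1.


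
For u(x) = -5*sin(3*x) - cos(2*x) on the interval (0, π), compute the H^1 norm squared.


||u||_{H^1(0,π)}^2 = 60 + 255*π/2

u'(x) = 2*sin(2*x) - 15*cos(3*x).
Expand u² and (u')² and integrate term by term on (0, π), using: for integers n ≥ 1, ∫_0^π sin²(nx) dx = ∫_0^π cos²(nx) dx = π/2; for n ≠ n', ∫_0^π sin(nx)sin(n'x) dx = ∫_0^π cos(nx)cos(n'x) dx = 0; and by product-to-sum, ∫_0^π sin(nx)cos(n'x) dx = ½∫_0^π [sin((n+n')x) + sin((n−n')x)] dx, which is 0 when n+n' is even and 2n/(n²−n'²) when n+n' is odd (it need not vanish on (0, π)).
  u² squared terms: (-1)²·∫cos(2x)² dx = 1·π/2 = π/2;  (-5)²·∫sin(3x)² dx = 25·π/2 = 25*π/2.
  u² cross terms: 2·(-1)·(-5)·∫cos(2x)·sin(3x) dx = 10·(6/5) = 12.
  So ∫_0^π u² dx = π/2 + 25*π/2 + 12 = 12 + 13*π.
  (u')² squared terms: (-15)²·∫cos(3x)² dx = 225·π/2 = 225*π/2;  (2)²·∫sin(2x)² dx = 4·π/2 = 2*π.
  (u')² cross terms: 2·(-15)·(2)·∫cos(3x)·sin(2x) dx = -60·(-4/5) = 48.
  So ∫_0^π (u')² dx = 225*π/2 + 2*π + 48 = 48 + 229*π/2.
||u||_{H^1}^2 = (12 + 13*π) + (48 + 229*π/2) = 60 + 255*π/2.


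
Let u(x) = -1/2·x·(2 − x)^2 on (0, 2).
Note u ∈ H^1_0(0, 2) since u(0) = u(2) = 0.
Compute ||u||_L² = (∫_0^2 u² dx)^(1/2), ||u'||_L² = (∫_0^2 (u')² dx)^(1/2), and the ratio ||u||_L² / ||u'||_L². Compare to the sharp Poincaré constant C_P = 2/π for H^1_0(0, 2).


||u||_L² / ||u'||_L² = sqrt(14)/7 < C_P = 2/π.

u(x) = -1/2·x·(2 − x)^2, so u'(x) = (2 - 3*x)*(x/2 - 1).
u(x) = -1/2·x·(2 − x)^2 vanishes at x = 0 and x = 2, so u ∈ H^1_0(0, 2). Differentiate via the product rule and integrate the resulting polynomials term by term.
  ∫_0^2 u² dx = ∫_0^2 (x^6/4 - 2*x^5 + 6*x^4 - 8*x^3 + 4*x^2) dx. Term by term:
    ∫_0^2 x^6/4 dx = 32/7;  ∫_0^2 -2*x^5 dx = -64/3;  ∫_0^2 6*x^4 dx = 192/5;
    ∫_0^2 -8*x^3 dx = -32;  ∫_0^2 4*x^2 dx = 32/3.
  Sum: 32/7 − 64/3 + 192/5 − 32 + 32/3 = 32/105.
  ∫_0^2 (u')² dx = ∫_0^2 (9*x^4/4 - 12*x^3 + 22*x^2 - 16*x + 4) dx. Term by term:
    ∫_0^2 9*x^4/4 dx = 72/5;  ∫_0^2 -12*x^3 dx = -48;  ∫_0^2 22*x^2 dx = 176/3;
    ∫_0^2 -16*x dx = -32;  ∫_0^2 4 dx = 8.
  Sum: 72/5 − 48 + 176/3 − 32 + 8 = 16/15.
∫_0^2 u² dx = 32/105, so ||u||_L² = 4*sqrt(210)/105.
∫_0^2 (u')² dx = 16/15, so ||u'||_L² = 4*sqrt(15)/15.
Ratio ||u||_L² / ||u'||_L² = sqrt(14)/7.
Sharp Poincaré constant on H^1_0(0, 2) is C_P = L/π = 2/π, achieved by sin(π/2·x).
A polynomial bump cannot attain the sharp Poincaré constant (only the first sine eigenfunction does), so the ratio is strictly less than C_P, consistent with ||u||_L² ≤ C_P ||u'||_L².


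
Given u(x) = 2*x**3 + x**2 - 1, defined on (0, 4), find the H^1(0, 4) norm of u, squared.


||u||_{H^1}^2 = 2204708/105

The H^1 norm (squared) on an interval (0, L) is
  ||u||_{H^1}^2 = ∫_0^L u(x)^2 dx + ∫_0^L u'(x)^2 dx.
Compute u'(x) = 6*x**2 + 2*x.
Then u(x)^2 = 4*x**6 + 4*x**5 + x**4 - 4*x**3 - 2*x**2 + 1 and u'(x)^2 = 36*x**4 + 24*x**3 + 4*x**2.
Integrate each monomial from 0 to 4 using ∫_0^4 c·x^n dx = c·4^(n+1)/(n+1):
  ∫_0^4 u(x)^2 dx = ∫_0^4 (4*x^6 + 4*x^5 + x^4 - 4*x^3 - 2*x^2 + 1) dx. Term by term:
    ∫_0^4 4*x^6 dx = 65536/7;  ∫_0^4 4*x^5 dx = 8192/3;  ∫_0^4 x^4 dx = 1024/5;
    ∫_0^4 -4*x^3 dx = -256;  ∫_0^4 -2*x^2 dx = -128/3;  ∫_0^4 1 dx = 4.
  Sum: 65536/7 + 8192/3 + 1024/5 − 256 − 128/3 + 4 = 420108/35.
  ∫_0^4 u'(x)^2 dx = ∫_0^4 (36*x^4 + 24*x^3 + 4*x^2) dx. Term by term:
    ∫_0^4 36*x^4 dx = 36864/5;  ∫_0^4 24*x^3 dx = 1536;  ∫_0^4 4*x^2 dx = 256/3.
  Sum: 36864/5 + 1536 + 256/3 = 134912/15.
Adding: ||u||_{H^1}^2 = 420108/35 + 134912/15 = 2204708/105.


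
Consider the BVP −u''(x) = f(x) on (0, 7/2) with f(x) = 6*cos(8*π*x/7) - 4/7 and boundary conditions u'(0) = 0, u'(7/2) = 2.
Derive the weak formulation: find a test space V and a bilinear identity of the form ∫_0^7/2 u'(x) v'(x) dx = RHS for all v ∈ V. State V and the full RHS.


V = H^1(0, 7/2) (v unrestricted at boundary; u is determined up to an additive constant); weak form: ∫_0^7/2 u'v' dx = ∫_0^7/2 (6*cos(8*π*x/7) - 4/7) v dx + 2·v(7/2) for all v ∈ V.

Multiply both sides by a test function v and integrate from 0 to 7/2:
  ∫_0^7/2 −u''(x) v(x) dx = ∫_0^7/2 f(x) v(x) dx.
Integrate the LHS by parts once:
  ∫_0^7/2 −u'' v dx = −[u'(x) v(x)]_0^7/2 + ∫_0^7/2 u'(x) v'(x) dx.
Thus ∫_0^7/2 u'(x) v'(x) dx = ∫_0^7/2 f(x) v(x) dx + [u'(x) v(x)]_0^7/2.
Choose V so that boundary terms are either known or forced to vanish.
u has inhomogeneous Neumann u'(0) = 0, u'(7/2) = 2. [u' v]_0^7/2 = (2)·v(7/2) − (0)·v(0) = 2·v(7/2). Take V = H^1(0, 7/2); boundary term becomes part of RHS.
Weak formulation: find u (satisfying any essential BC) such that ∫_0^7/2 u'(x) v'(x) dx = ∫_0^7/2 f v dx + 2·v(7/2) for all v ∈ V (Neumann data are natural BCs: they enter the RHS as boundary terms).
Substituting f(x) = 6*cos(8*π*x/7) - 4/7, the right-hand side is ∫_0^7/2 (6*cos(8*π*x/7) - 4/7) v dx + 2·v(7/2).
Compatibility check (pure Neumann): taking v ≡ 1 ∈ V gives 0 = ∫_0^7/2 f dx + (2) − (0), i.e. ∫_0^7/2 f dx must equal u'(0) − u'(7/2) = -2. Indeed ∫_0^7/2 (6*cos(8*π*x/7) - 4/7) dx = -2, so the data are compatible. The solution is then unique only up to an additive constant (fix it e.g. by requiring ∫_0^7/2 u dx = 0).


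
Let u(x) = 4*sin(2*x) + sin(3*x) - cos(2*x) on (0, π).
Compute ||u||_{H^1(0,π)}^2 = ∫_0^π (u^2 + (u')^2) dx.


||u||_{H^1(0,π)}^2 = -12 + 95*π/2

u'(x) = 2*sin(2*x) + 8*cos(2*x) + 3*cos(3*x).
Expand u² and (u')² and integrate term by term on (0, π), using: for integers n ≥ 1, ∫_0^π sin²(nx) dx = ∫_0^π cos²(nx) dx = π/2; for n ≠ n', ∫_0^π sin(nx)sin(n'x) dx = ∫_0^π cos(nx)cos(n'x) dx = 0; and by product-to-sum, ∫_0^π sin(nx)cos(n'x) dx = ½∫_0^π [sin((n+n')x) + sin((n−n')x)] dx, which is 0 when n+n' is even and 2n/(n²−n'²) when n+n' is odd (it need not vanish on (0, π)).
  u² squared terms: (-1)²·∫cos(2x)² dx = 1·π/2 = π/2;  (4)²·∫sin(2x)² dx = 16·π/2 = 8*π;  (1)²·∫sin(3x)² dx = 1·π/2 = π/2.
  u² cross terms: 2·(-1)·(4)·∫cos(2x)·sin(2x) dx = -8·(0) = 0;  2·(-1)·(1)·∫cos(2x)·sin(3x) dx = -2·(6/5) = -12/5;  2·(4)·(1)·∫sin(2x)·sin(3x) dx = 8·(0) = 0.
  So ∫_0^π u² dx = π/2 + 8*π + π/2 + 0 − 12/5 + 0 = -12/5 + 9*π.
  (u')² squared terms: (2)²·∫sin(2x)² dx = 4·π/2 = 2*π;  (3)²·∫cos(3x)² dx = 9·π/2 = 9*π/2;  (8)²·∫cos(2x)² dx = 64·π/2 = 32*π.
  (u')² cross terms: 2·(2)·(3)·∫sin(2x)·cos(3x) dx = 12·(-4/5) = -48/5;  2·(2)·(8)·∫sin(2x)·cos(2x) dx = 32·(0) = 0;  2·(3)·(8)·∫cos(3x)·cos(2x) dx = 48·(0) = 0.
  So ∫_0^π (u')² dx = 2*π + 9*π/2 + 32*π − 48/5 + 0 + 0 = -48/5 + 77*π/2.
||u||_{H^1}^2 = (-12/5 + 9*π) + (-48/5 + 77*π/2) = -12 + 95*π/2.


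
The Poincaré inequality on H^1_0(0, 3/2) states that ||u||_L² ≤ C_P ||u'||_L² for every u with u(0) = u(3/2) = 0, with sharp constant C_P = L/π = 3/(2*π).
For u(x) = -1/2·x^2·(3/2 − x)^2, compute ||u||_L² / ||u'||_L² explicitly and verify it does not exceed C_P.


||u||_L² / ||u'||_L² = sqrt(3)/4 < C_P = 3/(2*π).

u(x) = -1/2·x^2·(3/2 − x)^2, so u'(x) = x*(-8*x^2 + 18*x - 9)/4.
u(x) = -1/2·x^2·(3/2 − x)^2 vanishes at x = 0 and x = 3/2, so u ∈ H^1_0(0, 3/2). Differentiate via the product rule and integrate the resulting polynomials term by term.
  ∫_0^3/2 u² dx = ∫_0^3/2 (x^8/4 - 3*x^7/2 + 27*x^6/8 - 27*x^5/8 + 81*x^4/64) dx. Term by term:
    ∫_0^3/2 x^8/4 dx = 2187/2048;  ∫_0^3/2 -3*x^7/2 dx = -19683/4096;  ∫_0^3/2 27*x^6/8 dx = 59049/7168;
    ∫_0^3/2 -27*x^5/8 dx = -6561/1024;  ∫_0^3/2 81*x^4/64 dx = 19683/10240.
  Sum: 2187/2048 − 19683/4096 + 59049/7168 − 6561/1024 + 19683/10240 = 2187/143360.
  ∫_0^3/2 (u')² dx = ∫_0^3/2 (4*x^6 - 18*x^5 + 117*x^4/4 - 81*x^3/4 + 81*x^2/16) dx. Term by term:
    ∫_0^3/2 4*x^6 dx = 2187/224;  ∫_0^3/2 -18*x^5 dx = -2187/64;  ∫_0^3/2 117*x^4/4 dx = 28431/640;
    ∫_0^3/2 -81*x^3/4 dx = -6561/256;  ∫_0^3/2 81*x^2/16 dx = 729/128.
  Sum: 2187/224 − 2187/64 + 28431/640 − 6561/256 + 729/128 = 729/8960.
∫_0^3/2 u² dx = 2187/143360, so ||u||_L² = 27*sqrt(105)/2240.
∫_0^3/2 (u')² dx = 729/8960, so ||u'||_L² = 27*sqrt(35)/560.
Ratio ||u||_L² / ||u'||_L² = sqrt(3)/4.
Sharp Poincaré constant on H^1_0(0, 3/2) is C_P = L/π = 3/(2*π), achieved by sin(2*π/3·x).
A polynomial bump cannot attain the sharp Poincaré constant (only the first sine eigenfunction does), so the ratio is strictly less than C_P, consistent with ||u||_L² ≤ C_P ||u'||_L².


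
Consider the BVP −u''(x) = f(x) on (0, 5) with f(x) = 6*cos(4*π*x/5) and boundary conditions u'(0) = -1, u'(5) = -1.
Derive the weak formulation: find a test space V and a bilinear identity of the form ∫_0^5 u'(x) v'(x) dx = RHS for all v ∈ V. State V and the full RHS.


V = H^1(0, 5) (v unrestricted at boundary; u is determined up to an additive constant); weak form: ∫_0^5 u'v' dx = ∫_0^5 (6*cos(4*π*x/5)) v dx − v(5) + v(0) for all v ∈ V.

Multiply both sides by a test function v and integrate from 0 to 5:
  ∫_0^5 −u''(x) v(x) dx = ∫_0^5 f(x) v(x) dx.
Integrate the LHS by parts once:
  ∫_0^5 −u'' v dx = −[u'(x) v(x)]_0^5 + ∫_0^5 u'(x) v'(x) dx.
Thus ∫_0^5 u'(x) v'(x) dx = ∫_0^5 f(x) v(x) dx + [u'(x) v(x)]_0^5.
Choose V so that boundary terms are either known or forced to vanish.
u has inhomogeneous Neumann u'(0) = -1, u'(5) = -1. [u' v]_0^5 = (-1)·v(5) − (-1)·v(0) = − v(5) + v(0). Take V = H^1(0, 5); boundary term becomes part of RHS.
Weak formulation: find u (satisfying any essential BC) such that ∫_0^5 u'(x) v'(x) dx = ∫_0^5 f v dx − v(5) + v(0) for all v ∈ V (Neumann data are natural BCs: they enter the RHS as boundary terms).
Substituting f(x) = 6*cos(4*π*x/5), the right-hand side is ∫_0^5 (6*cos(4*π*x/5)) v dx − v(5) + v(0).
Compatibility check (pure Neumann): taking v ≡ 1 ∈ V gives 0 = ∫_0^5 f dx + (-1) − (-1), i.e. ∫_0^5 f dx must equal u'(0) − u'(5) = 0. Indeed ∫_0^5 (6*cos(4*π*x/5)) dx = 0, so the data are compatible. The solution is then unique only up to an additive constant (fix it e.g. by requiring ∫_0^5 u dx = 0).


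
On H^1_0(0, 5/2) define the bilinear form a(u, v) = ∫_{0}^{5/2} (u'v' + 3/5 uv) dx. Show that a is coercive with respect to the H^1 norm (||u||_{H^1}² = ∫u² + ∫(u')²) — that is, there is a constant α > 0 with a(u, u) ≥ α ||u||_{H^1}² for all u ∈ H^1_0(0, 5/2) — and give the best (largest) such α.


α = (15 + 4*π^2)/(25 + 4*π^2)

Coercivity of a(·,·) on H^1_0(0, 5/2) means a(u, u) ≥ α ||u||_{H^1}² for every u ∈ H^1_0.
The interval has length L = 5/2, and Poincaré/coercivity depend only on L. Here a(u, u) = ∫(u')² + (3/5)·∫u².
Here 0 < c = 3/5 < 1. The condition a(u,u) ≥ α||u||_{H^1}² reads (1−α)∫(u')² ≥ (α−c)∫u². Any admissible α is ≤ 1 (rapidly oscillating u have ∫u²/∫(u')² → 0), and α = 1 would force 0 ≥ (1−c)∫u², impossible since c < 1; so 1−α > 0. By the sharp Poincaré inequality on H^1_0 of an interval of length L, ∫(u')² ≥ (π/L)²∫u² with equality for the first sine mode sin(π(x−x₀)/L) (x₀ the left endpoint), so the inequality holds for all u iff (1−α)(π/L)² ≥ α − c, i.e. α ≤ ((π/L)² + c)/((π/L)² + 1) = (1 + c(L/π)²)/(1 + (L/π)²). With (π/L)² = 4*π^2/25 and c = 3/5, the largest admissible constant is α = ((π/L)² + c)/((π/L)² + 1).
Simplifying, α = (15 + 4*π^2)/(25 + 4*π^2).


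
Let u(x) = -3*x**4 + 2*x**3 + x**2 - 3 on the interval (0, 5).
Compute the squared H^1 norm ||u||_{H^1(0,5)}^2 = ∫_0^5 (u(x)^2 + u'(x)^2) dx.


||u||_{H^1}^2 = 108932765/42

The H^1 norm (squared) on an interval (0, L) is
  ||u||_{H^1}^2 = ∫_0^L u(x)^2 dx + ∫_0^L u'(x)^2 dx.
Compute u'(x) = -12*x**3 + 6*x**2 + 2*x.
Then u(x)^2 = 9*x**8 - 12*x**7 - 2*x**6 + 4*x**5 + 19*x**4 - 12*x**3 - 6*x**2 + 9 and u'(x)^2 = 144*x**6 - 144*x**5 - 12*x**4 + 24*x**3 + 4*x**2.
Integrate each monomial from 0 to 5 using ∫_0^5 c·x^n dx = c·5^(n+1)/(n+1):
  ∫_0^5 u(x)^2 dx = ∫_0^5 (9*x^8 - 12*x^7 - 2*x^6 + 4*x^5 + 19*x^4 - 12*x^3 - 6*x^2 + 9) dx. Term by term:
    ∫_0^5 9*x^8 dx = 1953125;  ∫_0^5 -12*x^7 dx = -1171875/2;  ∫_0^5 -2*x^6 dx = -156250/7;
    ∫_0^5 4*x^5 dx = 31250/3;  ∫_0^5 19*x^4 dx = 11875;  ∫_0^5 -12*x^3 dx = -1875;
    ∫_0^5 -6*x^2 dx = -250;  ∫_0^5 9 dx = 45.
  Sum: 1953125 − 1171875/2 − 156250/7 + 31250/3 + 11875 − 1875 − 250 + 45 = 57333265/42.
  ∫_0^5 u'(x)^2 dx = ∫_0^5 (144*x^6 - 144*x^5 - 12*x^4 + 24*x^3 + 4*x^2) dx. Term by term:
    ∫_0^5 144*x^6 dx = 11250000/7;  ∫_0^5 -144*x^5 dx = -375000;  ∫_0^5 -12*x^4 dx = -7500;
    ∫_0^5 24*x^3 dx = 3750;  ∫_0^5 4*x^2 dx = 500/3.
  Sum: 11250000/7 − 375000 − 7500 + 3750 + 500/3 = 25799750/21.
Adding: ||u||_{H^1}^2 = 57333265/42 + 25799750/21 = 108932765/42.


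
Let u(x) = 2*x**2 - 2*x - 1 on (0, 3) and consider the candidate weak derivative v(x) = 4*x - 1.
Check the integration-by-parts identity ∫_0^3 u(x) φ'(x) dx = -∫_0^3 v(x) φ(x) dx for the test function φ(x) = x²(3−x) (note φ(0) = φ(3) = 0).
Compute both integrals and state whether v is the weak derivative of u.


LHS = -351/10, RHS = -837/20. No, v is not the weak derivative of u.

u(x) = 2*x**2 - 2*x - 1, classical derivative u'(x) = 4*x - 2.
φ(x) = x²(3−x), so φ'(x) = 3*x*(2 - x).
Note φ(0) = φ(3) = 0, so the boundary term u·φ vanishes.
LHS = ∫_0^3 u(x) φ'(x) dx = ∫_0^3 (-6*x^4 + 18*x^3 - 9*x^2 - 6*x) dx. Term by term:
  ∫_0^3 -6*x^4 dx = -1458/5;  ∫_0^3 18*x^3 dx = 729/2;  ∫_0^3 -9*x^2 dx = -81;
  ∫_0^3 -6*x dx = -27.
Sum: -1458/5 + 729/2 − 81 − 27 = -351/10.
So LHS = -351/10.
∫_0^3 v(x) φ(x) dx = ∫_0^3 (-4*x^4 + 13*x^3 - 3*x^2) dx. Term by term:
  ∫_0^3 -4*x^4 dx = -972/5;  ∫_0^3 13*x^3 dx = 1053/4;  ∫_0^3 -3*x^2 dx = -27.
Sum: -972/5 + 1053/4 − 27 = 837/20.
So RHS = -∫_0^3 v(x) φ(x) dx = -837/20.
LHS − RHS = 27/4 ≠ 0, so the identity fails.
(For a valid weak derivative the identity must hold for EVERY test function, in particular this one. The failure shows v is NOT the weak derivative of u.)
Correct weak derivative would be u'(x) = 4*x - 2.


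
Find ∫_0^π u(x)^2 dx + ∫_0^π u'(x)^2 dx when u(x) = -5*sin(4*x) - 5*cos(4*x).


||u||_{H^1(0,π)}^2 = 425*π

u'(x) = 20*sin(4*x) - 20*cos(4*x).
Expand u² and (u')² and integrate term by term on (0, π), using: for integers n ≥ 1, ∫_0^π sin²(nx) dx = ∫_0^π cos²(nx) dx = π/2; for n ≠ n', ∫_0^π sin(nx)sin(n'x) dx = ∫_0^π cos(nx)cos(n'x) dx = 0; and by product-to-sum, ∫_0^π sin(nx)cos(n'x) dx = ½∫_0^π [sin((n+n')x) + sin((n−n')x)] dx, which is 0 when n+n' is even and 2n/(n²−n'²) when n+n' is odd (it need not vanish on (0, π)).
  u² squared terms: (-5)²·∫cos(4x)² dx = 25·π/2 = 25*π/2;  (-5)²·∫sin(4x)² dx = 25·π/2 = 25*π/2.
  u² cross terms: 2·(-5)·(-5)·∫cos(4x)·sin(4x) dx = 50·(0) = 0.
  So ∫_0^π u² dx = 25*π/2 + 25*π/2 + 0 = 25*π.
  (u')² squared terms: (-20)²·∫cos(4x)² dx = 400·π/2 = 200*π;  (20)²·∫sin(4x)² dx = 400·π/2 = 200*π.
  (u')² cross terms: 2·(-20)·(20)·∫cos(4x)·sin(4x) dx = -800·(0) = 0.
  So ∫_0^π (u')² dx = 200*π + 200*π + 0 = 400*π.
||u||_{H^1}^2 = (25*π) + (400*π) = 425*π.


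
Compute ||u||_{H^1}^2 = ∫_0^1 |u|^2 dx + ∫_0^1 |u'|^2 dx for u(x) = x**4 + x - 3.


||u||_{H^1}^2 = 3422/315

The H^1 norm (squared) on an interval (0, L) is
  ||u||_{H^1}^2 = ∫_0^L u(x)^2 dx + ∫_0^L u'(x)^2 dx.
Compute u'(x) = 4*x**3 + 1.
Then u(x)^2 = x**8 + 2*x**5 - 6*x**4 + x**2 - 6*x + 9 and u'(x)^2 = 16*x**6 + 8*x**3 + 1.
Integrate each monomial from 0 to 1 using ∫_0^1 c·x^n dx = c·1^(n+1)/(n+1):
  ∫_0^1 u(x)^2 dx = ∫_0^1 (x^8 + 2*x^5 - 6*x^4 + x^2 - 6*x + 9) dx. Term by term:
    ∫_0^1 x^8 dx = 1/9;  ∫_0^1 2*x^5 dx = 1/3;  ∫_0^1 -6*x^4 dx = -6/5;
    ∫_0^1 x^2 dx = 1/3;  ∫_0^1 -6*x dx = -3;  ∫_0^1 9 dx = 9.
  Sum: 1/9 + 1/3 − 6/5 + 1/3 − 3 + 9 = 251/45.
  ∫_0^1 u'(x)^2 dx = ∫_0^1 (16*x^6 + 8*x^3 + 1) dx. Term by term:
    ∫_0^1 16*x^6 dx = 16/7;  ∫_0^1 8*x^3 dx = 2;  ∫_0^1 1 dx = 1.
  Sum: 16/7 + 2 + 1 = 37/7.
Adding: ||u||_{H^1}^2 = 251/45 + 37/7 = 3422/315.


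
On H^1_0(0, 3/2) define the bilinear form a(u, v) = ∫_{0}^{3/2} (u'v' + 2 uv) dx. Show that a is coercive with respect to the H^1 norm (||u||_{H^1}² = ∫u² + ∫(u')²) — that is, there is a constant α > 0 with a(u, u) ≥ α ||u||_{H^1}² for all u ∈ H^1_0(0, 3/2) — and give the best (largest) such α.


α = 1

Coercivity of a(·,·) on H^1_0(0, 3/2) means a(u, u) ≥ α ||u||_{H^1}² for every u ∈ H^1_0.
The interval has length L = 3/2, and Poincaré/coercivity depend only on L. Here a(u, u) = ∫(u')² + (2)·∫u².
Here c = 2 ≥ 1, so a(u,u) = ∫(u')² + c∫u² ≥ ∫(u')² + ∫u² = ||u||_{H^1}², i.e. α = 1 works. No larger α is possible: a(u,u) ≥ α||u||_{H^1}² means (1−α)∫(u')² ≥ (α−c)∫u², and for the modes u_n = sin(nπ(x−x₀)/L) (x₀ the left endpoint) one has ∫u_n²/∫(u_n')² = (L/(nπ))² → 0, so a(u_n,u_n)/||u_n||_{H^1}² → 1. Hence the optimal constant is α = 1.
Therefore α = 1.


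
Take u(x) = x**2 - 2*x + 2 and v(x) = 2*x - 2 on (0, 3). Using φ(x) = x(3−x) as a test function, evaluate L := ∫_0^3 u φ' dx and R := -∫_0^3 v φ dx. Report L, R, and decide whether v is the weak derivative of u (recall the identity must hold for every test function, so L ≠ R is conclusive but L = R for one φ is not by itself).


LHS = -9/2, RHS = -9/2. Yes, v = u' weakly.

u(x) = x**2 - 2*x + 2, classical derivative u'(x) = 2*x - 2.
φ(x) = x(3−x), so φ'(x) = 3 - 2*x.
Note φ(0) = φ(3) = 0, so the boundary term u·φ vanishes.
LHS = ∫_0^3 u(x) φ'(x) dx = ∫_0^3 (-2*x^3 + 7*x^2 - 10*x + 6) dx. Term by term:
  ∫_0^3 -2*x^3 dx = -81/2;  ∫_0^3 7*x^2 dx = 63;  ∫_0^3 -10*x dx = -45;
  ∫_0^3 6 dx = 18.
Sum: -81/2 + 63 − 45 + 18 = -9/2.
So LHS = -9/2.
∫_0^3 v(x) φ(x) dx = ∫_0^3 (-2*x^3 + 8*x^2 - 6*x) dx. Term by term:
  ∫_0^3 -2*x^3 dx = -81/2;  ∫_0^3 8*x^2 dx = 72;  ∫_0^3 -6*x dx = -27.
Sum: -81/2 + 72 − 27 = 9/2.
So RHS = -∫_0^3 v(x) φ(x) dx = -9/2.
LHS = RHS, so the identity holds for this test φ.
Moreover u is smooth here and v(x) = u'(x) = 2*x - 2 pointwise, so the identity holds for every test function. Hence v is the weak derivative of u.


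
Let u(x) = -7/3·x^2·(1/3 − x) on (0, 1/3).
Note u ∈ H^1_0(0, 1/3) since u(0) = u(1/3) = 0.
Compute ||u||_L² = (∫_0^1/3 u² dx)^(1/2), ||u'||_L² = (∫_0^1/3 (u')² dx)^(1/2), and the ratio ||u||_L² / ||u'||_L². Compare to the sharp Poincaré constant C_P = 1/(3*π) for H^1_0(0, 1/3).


||u||_L² / ||u'||_L² = sqrt(14)/42 < C_P = 1/(3*π).

u(x) = -7/3·x^2·(1/3 − x), so u'(x) = 7*x*(9*x - 2)/9.
u(x) = -7/3·x^2·(1/3 − x) vanishes at x = 0 and x = 1/3, so u ∈ H^1_0(0, 1/3). Differentiate via the product rule and integrate the resulting polynomials term by term.
  ∫_0^1/3 u² dx = ∫_0^1/3 (49*x^6/9 - 98*x^5/27 + 49*x^4/81) dx. Term by term:
    ∫_0^1/3 49*x^6/9 dx = 7/19683;  ∫_0^1/3 -98*x^5/27 dx = -49/59049;  ∫_0^1/3 49*x^4/81 dx = 49/98415.
  Sum: 7/19683 − 49/59049 + 49/98415 = 7/295245.
  ∫_0^1/3 (u')² dx = ∫_0^1/3 (49*x^4 - 196*x^3/9 + 196*x^2/81) dx. Term by term:
    ∫_0^1/3 49*x^4 dx = 49/1215;  ∫_0^1/3 -196*x^3/9 dx = -49/729;  ∫_0^1/3 196*x^2/81 dx = 196/6561.
  Sum: 49/1215 − 49/729 + 196/6561 = 98/32805.
∫_0^1/3 u² dx = 7/295245, so ||u||_L² = sqrt(35)/1215.
∫_0^1/3 (u')² dx = 98/32805, so ||u'||_L² = 7*sqrt(10)/405.
Ratio ||u||_L² / ||u'||_L² = sqrt(14)/42.
Sharp Poincaré constant on H^1_0(0, 1/3) is C_P = L/π = 1/(3*π), achieved by sin(3*π·x).
A polynomial bump cannot attain the sharp Poincaré constant (only the first sine eigenfunction does), so the ratio is strictly less than C_P, consistent with ||u||_L² ≤ C_P ||u'||_L².


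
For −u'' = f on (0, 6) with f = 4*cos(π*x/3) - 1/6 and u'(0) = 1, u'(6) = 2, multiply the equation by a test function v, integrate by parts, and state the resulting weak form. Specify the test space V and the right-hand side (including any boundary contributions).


V = H^1(0, 6) (v unrestricted at boundary; u is determined up to an additive constant); weak form: ∫_0^6 u'v' dx = ∫_0^6 (4*cos(π*x/3) - 1/6) v dx + 2·v(6) − v(0) for all v ∈ V.

Multiply both sides by a test function v and integrate from 0 to 6:
  ∫_0^6 −u''(x) v(x) dx = ∫_0^6 f(x) v(x) dx.
Integrate the LHS by parts once:
  ∫_0^6 −u'' v dx = −[u'(x) v(x)]_0^6 + ∫_0^6 u'(x) v'(x) dx.
Thus ∫_0^6 u'(x) v'(x) dx = ∫_0^6 f(x) v(x) dx + [u'(x) v(x)]_0^6.
Choose V so that boundary terms are either known or forced to vanish.
u has inhomogeneous Neumann u'(0) = 1, u'(6) = 2. [u' v]_0^6 = (2)·v(6) − (1)·v(0) = 2·v(6) − v(0). Take V = H^1(0, 6); boundary term becomes part of RHS.
Weak formulation: find u (satisfying any essential BC) such that ∫_0^6 u'(x) v'(x) dx = ∫_0^6 f v dx + 2·v(6) − v(0) for all v ∈ V (Neumann data are natural BCs: they enter the RHS as boundary terms).
Substituting f(x) = 4*cos(π*x/3) - 1/6, the right-hand side is ∫_0^6 (4*cos(π*x/3) - 1/6) v dx + 2·v(6) − v(0).
Compatibility check (pure Neumann): taking v ≡ 1 ∈ V gives 0 = ∫_0^6 f dx + (2) − (1), i.e. ∫_0^6 f dx must equal u'(0) − u'(6) = -1. Indeed ∫_0^6 (4*cos(π*x/3) - 1/6) dx = -1, so the data are compatible. The solution is then unique only up to an additive constant (fix it e.g. by requiring ∫_0^6 u dx = 0).
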